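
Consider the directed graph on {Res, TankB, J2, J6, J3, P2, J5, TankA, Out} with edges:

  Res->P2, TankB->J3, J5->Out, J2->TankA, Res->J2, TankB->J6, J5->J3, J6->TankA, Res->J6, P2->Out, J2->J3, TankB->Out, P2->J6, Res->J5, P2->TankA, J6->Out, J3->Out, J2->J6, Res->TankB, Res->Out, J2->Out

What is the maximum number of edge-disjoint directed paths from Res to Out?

Assign every edge capacity 1; by Menger, the answer equals the max flow.
Path Res→Out (+1); total 1.
Path Res→TankB→Out (+1); total 2.
Path Res→J2→Out (+1); total 3.
Path Res→J6→Out (+1); total 4.
Path Res→P2→Out (+1); total 5.
Path Res→J5→Out (+1); total 6.
No residual Res→Out path; max flow = 6.
Certifying cut of size 6: {Res→J2, Res→J5, Res→J6, Res→Out, Res→P2, Res→TankB}.

6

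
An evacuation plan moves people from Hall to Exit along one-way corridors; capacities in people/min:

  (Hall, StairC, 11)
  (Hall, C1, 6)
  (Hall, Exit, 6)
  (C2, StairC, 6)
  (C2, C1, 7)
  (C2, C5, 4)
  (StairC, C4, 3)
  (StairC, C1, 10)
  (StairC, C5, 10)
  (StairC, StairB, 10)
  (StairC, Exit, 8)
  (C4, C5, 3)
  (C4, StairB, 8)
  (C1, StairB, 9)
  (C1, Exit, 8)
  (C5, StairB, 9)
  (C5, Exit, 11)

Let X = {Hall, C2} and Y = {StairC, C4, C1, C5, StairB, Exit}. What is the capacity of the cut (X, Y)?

Edges leaving {Hall, C2}: Hall→StairC (11), Hall→C1 (6), Hall→Exit (6), C2→StairC (6), C2→C1 (7), C2→C5 (4).
Cut capacity = 11 + 6 + 6 + 6 + 7 + 4 = 40.

40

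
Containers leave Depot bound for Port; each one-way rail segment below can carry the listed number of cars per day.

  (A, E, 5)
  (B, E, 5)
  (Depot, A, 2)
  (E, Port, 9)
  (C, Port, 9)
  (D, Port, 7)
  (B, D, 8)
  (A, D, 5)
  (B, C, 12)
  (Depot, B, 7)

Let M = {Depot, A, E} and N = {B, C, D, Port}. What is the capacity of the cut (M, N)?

Edges leaving {Depot, A, E}: Depot→B (7), A→D (5), E→Port (9).
Cut capacity = 7 + 5 + 9 = 21.

21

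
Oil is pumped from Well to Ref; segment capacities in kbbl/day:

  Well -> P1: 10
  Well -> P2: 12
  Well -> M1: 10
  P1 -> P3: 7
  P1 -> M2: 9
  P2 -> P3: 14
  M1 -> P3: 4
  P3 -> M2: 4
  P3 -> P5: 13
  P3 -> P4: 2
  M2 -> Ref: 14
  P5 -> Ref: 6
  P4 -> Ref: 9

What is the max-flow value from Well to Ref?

Augment Well→P1→M2→Ref: bottleneck 9, flow now 9.
Augment Well→P1→P3→M2→Ref: bottleneck 1, flow now 10.
Augment Well→P2→P3→M2→Ref: bottleneck 3, flow now 13.
Augment Well→P2→P3→P5→Ref: bottleneck 6, flow now 19.
Augment Well→P2→P3→P4→Ref: bottleneck 2, flow now 21.
No augmenting path remains; maximum flow = 21.
In the residual graph, reachable from Well: {Well, P1, P2, M1, P3, P5}.
Min-cut edges: P1→M2 (9), P3→M2 (4), P3→P4 (2), P5→Ref (6); capacity 9 + 4 + 2 + 6 = 21.
This cut is saturated, so no flow can exceed 21.

21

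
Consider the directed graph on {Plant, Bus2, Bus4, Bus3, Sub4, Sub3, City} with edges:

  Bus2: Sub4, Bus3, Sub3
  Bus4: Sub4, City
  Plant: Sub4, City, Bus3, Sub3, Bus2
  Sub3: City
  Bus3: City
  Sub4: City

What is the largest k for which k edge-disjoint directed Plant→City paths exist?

4

Assign every edge capacity 1; by Menger, the answer equals the max flow.
Path Plant→City (+1); total 1.
Path Plant→Bus3→City (+1); total 2.
Path Plant→Sub4→City (+1); total 3.
Path Plant→Sub3→City (+1); total 4.
No residual Plant→City path; max flow = 4.
Certifying cut of size 4: {Bus3→City, Plant→City, Sub3→City, Sub4→City}.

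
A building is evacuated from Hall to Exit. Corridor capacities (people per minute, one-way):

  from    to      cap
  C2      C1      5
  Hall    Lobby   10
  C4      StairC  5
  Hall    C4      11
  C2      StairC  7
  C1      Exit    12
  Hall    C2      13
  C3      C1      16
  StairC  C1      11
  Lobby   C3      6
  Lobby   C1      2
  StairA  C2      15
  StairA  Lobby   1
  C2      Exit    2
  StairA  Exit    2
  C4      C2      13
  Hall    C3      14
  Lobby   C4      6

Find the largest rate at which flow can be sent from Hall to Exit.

Augment Hall→C2→Exit: bottleneck 2, flow now 2.
Augment Hall→Lobby→C1→Exit: bottleneck 2, flow now 4.
Augment Hall→C2→C1→Exit: bottleneck 5, flow now 9.
Augment Hall→C3→C1→Exit: bottleneck 5, flow now 14.
No augmenting path remains; maximum flow = 14.
In the residual graph, reachable from Hall: {Hall, Lobby, C4, C2, StairC, C3, C1}.
Min-cut edges: C2→Exit (2), C1→Exit (12); capacity 2 + 12 = 14.
This cut is saturated, so no flow can exceed 14.

14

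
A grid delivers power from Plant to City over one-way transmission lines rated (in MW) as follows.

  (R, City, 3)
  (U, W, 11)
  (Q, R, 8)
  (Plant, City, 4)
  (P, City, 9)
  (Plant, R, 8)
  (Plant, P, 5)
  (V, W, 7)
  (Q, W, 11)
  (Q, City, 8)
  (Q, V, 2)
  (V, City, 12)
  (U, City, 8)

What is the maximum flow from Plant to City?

12

Augment Plant→City: bottleneck 4, flow now 4.
Augment Plant→P→City: bottleneck 5, flow now 9.
Augment Plant→R→City: bottleneck 3, flow now 12.
No augmenting path remains; maximum flow = 12.
In the residual graph, reachable from Plant: {Plant, R}.
Min-cut edges: Plant→P (5), Plant→City (4), R→City (3); capacity 5 + 4 + 3 = 12.
This cut is saturated, so no flow can exceed 12.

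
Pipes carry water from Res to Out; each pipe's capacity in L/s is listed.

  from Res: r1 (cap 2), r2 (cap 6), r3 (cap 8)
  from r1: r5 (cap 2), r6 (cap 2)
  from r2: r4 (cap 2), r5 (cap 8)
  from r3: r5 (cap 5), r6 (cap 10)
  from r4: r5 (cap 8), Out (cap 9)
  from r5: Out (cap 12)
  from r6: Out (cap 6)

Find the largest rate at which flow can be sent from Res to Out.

16

Augment Res→r1→r5→Out: bottleneck 2, flow now 2.
Augment Res→r2→r4→Out: bottleneck 2, flow now 4.
Augment Res→r2→r5→Out: bottleneck 4, flow now 8.
Augment Res→r3→r5→Out: bottleneck 5, flow now 13.
Augment Res→r3→r6→Out: bottleneck 3, flow now 16.
No augmenting path remains; maximum flow = 16.
In the residual graph, reachable from Res: {Res}.
Min-cut edges: Res→r1 (2), Res→r2 (6), Res→r3 (8); capacity 2 + 6 + 8 = 16.
This cut is saturated, so no flow can exceed 16.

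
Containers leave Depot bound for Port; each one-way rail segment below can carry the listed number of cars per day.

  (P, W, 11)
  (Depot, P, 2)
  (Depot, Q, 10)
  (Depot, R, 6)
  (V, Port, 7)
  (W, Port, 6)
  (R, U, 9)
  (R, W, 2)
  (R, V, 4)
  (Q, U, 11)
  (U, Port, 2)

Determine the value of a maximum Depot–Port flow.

Augment Depot→P→W→Port: bottleneck 2, flow now 2.
Augment Depot→Q→U→Port: bottleneck 2, flow now 4.
Augment Depot→R→V→Port: bottleneck 4, flow now 8.
Augment Depot→R→W→Port: bottleneck 2, flow now 10.
No augmenting path remains; maximum flow = 10.
In the residual graph, reachable from Depot: {Depot, Q, U}.
Min-cut edges: Depot→P (2), Depot→R (6), U→Port (2); capacity 2 + 6 + 2 = 10.
This cut is saturated, so no flow can exceed 10.

10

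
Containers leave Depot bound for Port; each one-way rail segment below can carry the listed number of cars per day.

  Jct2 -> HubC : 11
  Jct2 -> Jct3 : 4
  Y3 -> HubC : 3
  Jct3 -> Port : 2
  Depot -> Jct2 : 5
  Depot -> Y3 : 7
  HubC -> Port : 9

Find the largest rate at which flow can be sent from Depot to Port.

8

Augment Depot→Jct2→Jct3→Port: bottleneck 2, flow now 2.
Augment Depot→Jct2→HubC→Port: bottleneck 3, flow now 5.
Augment Depot→Y3→HubC→Port: bottleneck 3, flow now 8.
No augmenting path remains; maximum flow = 8.
In the residual graph, reachable from Depot: {Depot, Y3}.
Min-cut edges: Depot→Jct2 (5), Y3→HubC (3); capacity 5 + 3 = 8.
This cut is saturated, so no flow can exceed 8.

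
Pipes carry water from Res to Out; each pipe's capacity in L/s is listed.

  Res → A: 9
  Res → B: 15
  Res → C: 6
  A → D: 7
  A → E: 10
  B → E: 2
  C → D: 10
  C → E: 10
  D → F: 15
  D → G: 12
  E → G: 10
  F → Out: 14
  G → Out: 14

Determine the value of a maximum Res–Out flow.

17

Augment Res→A→D→F→Out: bottleneck 7, flow now 7.
Augment Res→A→E→G→Out: bottleneck 2, flow now 9.
Augment Res→B→E→G→Out: bottleneck 2, flow now 11.
Augment Res→C→D→F→Out: bottleneck 6, flow now 17.
No augmenting path remains; maximum flow = 17.
In the residual graph, reachable from Res: {Res, B}.
Min-cut edges: Res→A (9), Res→C (6), B→E (2); capacity 9 + 6 + 2 = 17.
This cut is saturated, so no flow can exceed 17.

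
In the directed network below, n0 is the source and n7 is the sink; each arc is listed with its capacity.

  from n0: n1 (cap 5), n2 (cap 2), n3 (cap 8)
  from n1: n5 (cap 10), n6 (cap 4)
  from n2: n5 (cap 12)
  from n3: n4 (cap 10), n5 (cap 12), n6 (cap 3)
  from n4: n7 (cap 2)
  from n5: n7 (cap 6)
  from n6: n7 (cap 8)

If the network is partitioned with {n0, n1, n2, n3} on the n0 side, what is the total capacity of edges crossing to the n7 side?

Edges leaving {n0, n1, n2, n3}: n1→n5 (10), n1→n6 (4), n2→n5 (12), n3→n4 (10), n3→n5 (12), n3→n6 (3).
Cut capacity = 10 + 4 + 12 + 10 + 12 + 3 = 51.

51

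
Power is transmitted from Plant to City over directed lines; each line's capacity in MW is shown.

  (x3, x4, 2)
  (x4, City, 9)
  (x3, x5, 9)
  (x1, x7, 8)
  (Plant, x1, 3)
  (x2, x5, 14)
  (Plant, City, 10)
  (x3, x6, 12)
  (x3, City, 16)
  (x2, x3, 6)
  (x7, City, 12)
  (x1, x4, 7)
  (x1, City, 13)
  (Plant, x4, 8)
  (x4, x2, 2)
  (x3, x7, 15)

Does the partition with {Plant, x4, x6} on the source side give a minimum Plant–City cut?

No — its capacity is 24, but the minimum cut has capacity 21.

Given cut capacity: 3 + 10 + 2 + 9 = 24.
Augment Plant→City: bottleneck 10, flow now 10.
Augment Plant→x1→City: bottleneck 3, flow now 13.
Augment Plant→x4→City: bottleneck 8, flow now 21.
No augmenting path remains; maximum flow = 21.
In the residual graph, reachable from Plant: {Plant}.
Min-cut edges: Plant→x1 (3), Plant→x4 (8), Plant→City (10); capacity 3 + 8 + 10 = 21.
Cut capacity 24 exceeds the max flow 21, so it is not minimum.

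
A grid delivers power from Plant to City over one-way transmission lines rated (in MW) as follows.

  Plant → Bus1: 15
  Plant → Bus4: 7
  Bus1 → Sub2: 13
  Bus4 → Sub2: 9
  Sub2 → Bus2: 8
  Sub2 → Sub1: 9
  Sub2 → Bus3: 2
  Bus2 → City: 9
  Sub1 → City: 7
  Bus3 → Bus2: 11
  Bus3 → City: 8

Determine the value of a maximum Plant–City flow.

17

Augment Plant→Bus1→Sub2→Bus2→City: bottleneck 8, flow now 8.
Augment Plant→Bus1→Sub2→Sub1→City: bottleneck 5, flow now 13.
Augment Plant→Bus4→Sub2→Sub1→City: bottleneck 2, flow now 15.
Augment Plant→Bus4→Sub2→Bus3→City: bottleneck 2, flow now 17.
No augmenting path remains; maximum flow = 17.
In the residual graph, reachable from Plant: {Plant, Bus1, Bus4, Sub2, Sub1}.
Min-cut edges: Sub2→Bus2 (8), Sub2→Bus3 (2), Sub1→City (7); capacity 8 + 2 + 7 = 17.
This cut is saturated, so no flow can exceed 17.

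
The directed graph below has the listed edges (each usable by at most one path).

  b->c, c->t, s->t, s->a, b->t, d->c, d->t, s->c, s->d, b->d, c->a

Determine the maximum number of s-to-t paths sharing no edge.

3

Assign every edge capacity 1; by Menger, the answer equals the max flow.
Path s→t (+1); total 1.
Path s→c→t (+1); total 2.
Path s→d→t (+1); total 3.
No residual s→t path; max flow = 3.
Certifying cut of size 3: {s→c, s→d, s→t}.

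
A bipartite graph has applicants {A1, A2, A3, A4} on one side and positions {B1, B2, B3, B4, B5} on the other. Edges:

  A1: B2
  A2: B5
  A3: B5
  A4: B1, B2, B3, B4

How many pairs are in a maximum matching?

3

Unit-capacity flow: source→left, listed edges, right→sink; max matching = max flow.
Augmenting path A1→B2 (+1); matched 1.
Augmenting path A2→B5 (+1); matched 2.
Augmenting path A4→B1 (+1); matched 3.
No augmenting path remains; maximum matching = 3.
König certificate: {A1, A4, B5} is a vertex cover of size 3 (every listed pair touches it), so no matching can be larger.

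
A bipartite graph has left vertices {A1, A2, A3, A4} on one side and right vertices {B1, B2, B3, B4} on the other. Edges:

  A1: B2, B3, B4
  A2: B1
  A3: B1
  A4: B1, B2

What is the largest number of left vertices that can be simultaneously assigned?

Unit-capacity flow: source→left, listed edges, right→sink; max matching = max flow.
Augmenting path A1→B2 (+1); matched 1.
Augmenting path A2→B1 (+1); matched 2.
Augmenting path A4→B2→A1→B3 (+1); matched 3.
No augmenting path remains; maximum matching = 3.
König certificate: {A1, A4, B1} is a vertex cover of size 3 (every listed pair touches it), so no matching can be larger.

3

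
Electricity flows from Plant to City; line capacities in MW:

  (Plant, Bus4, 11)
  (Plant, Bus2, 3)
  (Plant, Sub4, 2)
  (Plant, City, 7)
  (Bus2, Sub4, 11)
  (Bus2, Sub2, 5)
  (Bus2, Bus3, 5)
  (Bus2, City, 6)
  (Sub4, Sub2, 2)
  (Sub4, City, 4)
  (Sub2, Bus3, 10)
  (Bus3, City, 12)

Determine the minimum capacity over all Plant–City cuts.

Augment Plant→City: bottleneck 7, flow now 7.
Augment Plant→Bus2→City: bottleneck 3, flow now 10.
Augment Plant→Sub4→City: bottleneck 2, flow now 12.
No augmenting path remains; maximum flow = 12.
By max-flow min-cut, the minimum cut capacity equals the max flow.
In the residual graph, reachable from Plant: {Plant, Bus4}.
Min-cut edges: Plant→Bus2 (3), Plant→Sub4 (2), Plant→City (7); capacity 3 + 2 + 7 = 12.

12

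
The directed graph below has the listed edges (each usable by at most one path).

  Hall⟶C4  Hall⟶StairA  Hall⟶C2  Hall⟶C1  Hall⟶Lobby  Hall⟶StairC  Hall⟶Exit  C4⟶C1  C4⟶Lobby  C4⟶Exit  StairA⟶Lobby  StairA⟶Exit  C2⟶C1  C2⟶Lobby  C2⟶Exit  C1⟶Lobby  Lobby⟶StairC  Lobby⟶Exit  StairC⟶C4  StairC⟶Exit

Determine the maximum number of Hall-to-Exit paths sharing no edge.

6

Assign every edge capacity 1; by Menger, the answer equals the max flow.
Path Hall→Exit (+1); total 1.
Path Hall→C4→Exit (+1); total 2.
Path Hall→StairA→Exit (+1); total 3.
Path Hall→C2→Exit (+1); total 4.
Path Hall→Lobby→Exit (+1); total 5.
Path Hall→StairC→Exit (+1); total 6.
No residual Hall→Exit path; max flow = 6.
Certifying cut of size 6: {C4→Exit, Hall→C2, Hall→Exit, Hall→StairA, Lobby→Exit, StairC→Exit}.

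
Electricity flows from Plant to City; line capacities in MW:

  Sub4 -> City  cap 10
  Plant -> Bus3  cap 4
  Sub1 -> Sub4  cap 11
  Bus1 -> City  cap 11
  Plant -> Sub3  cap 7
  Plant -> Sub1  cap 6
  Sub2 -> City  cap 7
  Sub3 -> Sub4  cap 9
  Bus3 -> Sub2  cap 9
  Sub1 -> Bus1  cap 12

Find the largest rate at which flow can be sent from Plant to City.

17

Augment Plant→Sub3→Sub4→City: bottleneck 7, flow now 7.
Augment Plant→Bus3→Sub2→City: bottleneck 4, flow now 11.
Augment Plant→Sub1→Bus1→City: bottleneck 6, flow now 17.
No augmenting path remains; maximum flow = 17.
In the residual graph, reachable from Plant: {Plant}.
Min-cut edges: Plant→Sub3 (7), Plant→Bus3 (4), Plant→Sub1 (6); capacity 7 + 4 + 6 = 17.
This cut is saturated, so no flow can exceed 17.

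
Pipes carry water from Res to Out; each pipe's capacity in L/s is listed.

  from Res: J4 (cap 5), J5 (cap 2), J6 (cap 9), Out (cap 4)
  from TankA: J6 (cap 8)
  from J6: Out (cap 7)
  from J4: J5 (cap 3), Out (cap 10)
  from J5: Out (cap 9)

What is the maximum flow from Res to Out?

Augment Res→Out: bottleneck 4, flow now 4.
Augment Res→J6→Out: bottleneck 7, flow now 11.
Augment Res→J4→Out: bottleneck 5, flow now 16.
Augment Res→J5→Out: bottleneck 2, flow now 18.
No augmenting path remains; maximum flow = 18.
In the residual graph, reachable from Res: {Res, J6}.
Min-cut edges: Res→J4 (5), Res→J5 (2), Res→Out (4), J6→Out (7); capacity 5 + 2 + 4 + 7 = 18.
This cut is saturated, so no flow can exceed 18.

18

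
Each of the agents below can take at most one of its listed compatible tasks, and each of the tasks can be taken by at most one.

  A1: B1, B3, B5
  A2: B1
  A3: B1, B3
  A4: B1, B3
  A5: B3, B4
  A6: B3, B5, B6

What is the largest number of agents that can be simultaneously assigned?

Unit-capacity flow: source→left, listed edges, right→sink; max matching = max flow.
Augmenting path A1→B1 (+1); matched 1.
Augmenting path A3→B3 (+1); matched 2.
Augmenting path A5→B4 (+1); matched 3.
Augmenting path A6→B5 (+1); matched 4.
Augmenting path A2→B1→A1→B5→A6→B6 (+1); matched 5.
No augmenting path remains; maximum matching = 5.
König certificate: {A1, A5, A6, B1, B3} is a vertex cover of size 5 (every listed pair touches it), so no matching can be larger.

5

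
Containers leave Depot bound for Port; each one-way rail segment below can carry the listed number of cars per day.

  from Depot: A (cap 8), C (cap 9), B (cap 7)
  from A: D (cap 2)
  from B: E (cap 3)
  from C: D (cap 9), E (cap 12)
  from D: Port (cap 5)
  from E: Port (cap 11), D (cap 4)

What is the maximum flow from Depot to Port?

14

Augment Depot→A→D→Port: bottleneck 2, flow now 2.
Augment Depot→B→E→Port: bottleneck 3, flow now 5.
Augment Depot→C→D→Port: bottleneck 3, flow now 8.
Augment Depot→C→E→Port: bottleneck 6, flow now 14.
No augmenting path remains; maximum flow = 14.
In the residual graph, reachable from Depot: {Depot, A, B}.
Min-cut edges: Depot→C (9), A→D (2), B→E (3); capacity 9 + 2 + 3 = 14.
This cut is saturated, so no flow can exceed 14.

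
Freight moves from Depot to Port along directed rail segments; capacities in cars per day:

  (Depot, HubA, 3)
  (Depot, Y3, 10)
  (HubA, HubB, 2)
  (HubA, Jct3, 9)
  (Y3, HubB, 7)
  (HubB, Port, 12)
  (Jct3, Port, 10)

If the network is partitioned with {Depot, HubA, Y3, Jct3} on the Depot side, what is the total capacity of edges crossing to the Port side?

19

Edges leaving {Depot, HubA, Y3, Jct3}: HubA→HubB (2), Y3→HubB (7), Jct3→Port (10).
Cut capacity = 2 + 7 + 10 = 19.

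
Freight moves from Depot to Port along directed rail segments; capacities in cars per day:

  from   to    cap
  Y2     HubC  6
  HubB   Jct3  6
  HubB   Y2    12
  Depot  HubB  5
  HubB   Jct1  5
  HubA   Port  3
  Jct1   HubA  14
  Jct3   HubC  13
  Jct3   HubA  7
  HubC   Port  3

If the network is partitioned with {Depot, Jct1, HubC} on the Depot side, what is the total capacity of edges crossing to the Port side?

22

Edges leaving {Depot, Jct1, HubC}: Depot→HubB (5), Jct1→HubA (14), HubC→Port (3).
Cut capacity = 5 + 14 + 3 = 22.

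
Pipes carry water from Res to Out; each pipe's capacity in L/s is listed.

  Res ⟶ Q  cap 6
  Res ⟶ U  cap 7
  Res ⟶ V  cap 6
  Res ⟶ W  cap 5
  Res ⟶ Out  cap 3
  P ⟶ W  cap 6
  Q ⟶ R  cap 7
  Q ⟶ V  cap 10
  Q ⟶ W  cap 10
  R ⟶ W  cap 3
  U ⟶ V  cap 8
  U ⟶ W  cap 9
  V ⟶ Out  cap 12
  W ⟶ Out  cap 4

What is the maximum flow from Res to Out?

Augment Res→Out: bottleneck 3, flow now 3.
Augment Res→V→Out: bottleneck 6, flow now 9.
Augment Res→W→Out: bottleneck 4, flow now 13.
Augment Res→Q→V→Out: bottleneck 6, flow now 19.
No augmenting path remains; maximum flow = 19.
In the residual graph, reachable from Res: {Res, Q, R, U, V, W}.
Min-cut edges: Res→Out (3), V→Out (12), W→Out (4); capacity 3 + 12 + 4 = 19.
This cut is saturated, so no flow can exceed 19.

19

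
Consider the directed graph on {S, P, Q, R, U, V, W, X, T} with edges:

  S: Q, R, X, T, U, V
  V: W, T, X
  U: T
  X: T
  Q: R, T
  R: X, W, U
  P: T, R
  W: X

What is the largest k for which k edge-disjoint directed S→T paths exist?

5

Assign every edge capacity 1; by Menger, the answer equals the max flow.
Path S→T (+1); total 1.
Path S→Q→T (+1); total 2.
Path S→U→T (+1); total 3.
Path S→V→T (+1); total 4.
Path S→X→T (+1); total 5.
No residual S→T path; max flow = 5.
Certifying cut of size 5: {S→Q, S→T, S→V, U→T, X→T}.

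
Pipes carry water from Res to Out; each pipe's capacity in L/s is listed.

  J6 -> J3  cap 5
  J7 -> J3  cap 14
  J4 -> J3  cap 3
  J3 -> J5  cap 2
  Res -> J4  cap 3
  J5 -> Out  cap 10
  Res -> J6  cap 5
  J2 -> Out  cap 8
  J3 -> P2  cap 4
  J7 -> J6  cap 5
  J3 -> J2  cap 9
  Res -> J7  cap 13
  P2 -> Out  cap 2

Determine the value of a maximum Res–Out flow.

Augment Res→J6→J3→P2→Out: bottleneck 2, flow now 2.
Augment Res→J6→J3→J2→Out: bottleneck 3, flow now 5.
Augment Res→J7→J3→J2→Out: bottleneck 5, flow now 10.
Augment Res→J7→J3→J5→Out: bottleneck 2, flow now 12.
No augmenting path remains; maximum flow = 12.
In the residual graph, reachable from Res: {Res, J6, J7, J4, J3, P2, J2}.
Min-cut edges: J3→J5 (2), P2→Out (2), J2→Out (8); capacity 2 + 2 + 8 = 12.
This cut is saturated, so no flow can exceed 12.

12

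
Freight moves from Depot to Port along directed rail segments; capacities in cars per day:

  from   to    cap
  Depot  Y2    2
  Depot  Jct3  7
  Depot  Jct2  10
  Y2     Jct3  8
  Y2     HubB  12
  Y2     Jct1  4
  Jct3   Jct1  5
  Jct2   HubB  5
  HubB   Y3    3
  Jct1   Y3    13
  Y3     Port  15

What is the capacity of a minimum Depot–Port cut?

10

Augment Depot→Y2→HubB→Y3→Port: bottleneck 2, flow now 2.
Augment Depot→Jct3→Jct1→Y3→Port: bottleneck 5, flow now 7.
Augment Depot→Jct2→HubB→Y3→Port: bottleneck 1, flow now 8.
Augment Depot→Jct2→HubB→Y2→Jct1→Y3→Port: bottleneck 2, flow now 10. (uses reverse residual edge)
No augmenting path remains; maximum flow = 10.
By max-flow min-cut, the minimum cut capacity equals the max flow.
In the residual graph, reachable from Depot: {Depot, Jct3, Jct2, HubB}.
Min-cut edges: Depot→Y2 (2), Jct3→Jct1 (5), HubB→Y3 (3); capacity 2 + 5 + 3 = 10.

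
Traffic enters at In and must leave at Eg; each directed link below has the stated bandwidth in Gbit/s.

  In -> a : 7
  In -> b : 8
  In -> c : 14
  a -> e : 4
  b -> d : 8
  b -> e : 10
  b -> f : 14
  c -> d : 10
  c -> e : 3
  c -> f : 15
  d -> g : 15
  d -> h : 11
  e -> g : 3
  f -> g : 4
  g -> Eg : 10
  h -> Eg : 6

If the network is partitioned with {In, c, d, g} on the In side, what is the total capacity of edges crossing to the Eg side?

Edges leaving {In, c, d, g}: In→a (7), In→b (8), c→e (3), c→f (15), d→h (11), g→Eg (10).
Cut capacity = 7 + 8 + 3 + 15 + 11 + 10 = 54.

54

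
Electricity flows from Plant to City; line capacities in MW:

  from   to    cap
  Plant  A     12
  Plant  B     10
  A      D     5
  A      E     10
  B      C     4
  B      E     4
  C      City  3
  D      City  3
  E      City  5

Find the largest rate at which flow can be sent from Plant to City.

Augment Plant→A→D→City: bottleneck 3, flow now 3.
Augment Plant→A→E→City: bottleneck 5, flow now 8.
Augment Plant→B→C→City: bottleneck 3, flow now 11.
No augmenting path remains; maximum flow = 11.
In the residual graph, reachable from Plant: {Plant, A, B, C, D, E}.
Min-cut edges: C→City (3), D→City (3), E→City (5); capacity 3 + 3 + 5 = 11.
This cut is saturated, so no flow can exceed 11.

11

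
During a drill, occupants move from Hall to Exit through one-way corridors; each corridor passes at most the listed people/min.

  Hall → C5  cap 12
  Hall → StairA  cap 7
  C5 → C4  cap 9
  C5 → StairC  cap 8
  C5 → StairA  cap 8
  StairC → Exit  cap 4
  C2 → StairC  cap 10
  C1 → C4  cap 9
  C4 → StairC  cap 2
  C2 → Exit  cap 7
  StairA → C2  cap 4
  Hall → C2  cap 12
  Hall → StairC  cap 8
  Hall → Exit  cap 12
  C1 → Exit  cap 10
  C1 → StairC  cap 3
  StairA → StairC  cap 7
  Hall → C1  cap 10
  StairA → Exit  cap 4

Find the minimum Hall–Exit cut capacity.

Augment Hall→Exit: bottleneck 12, flow now 12.
Augment Hall→StairA→Exit: bottleneck 4, flow now 16.
Augment Hall→C1→Exit: bottleneck 10, flow now 26.
Augment Hall→C2→Exit: bottleneck 7, flow now 33.
Augment Hall→StairC→Exit: bottleneck 4, flow now 37.
No augmenting path remains; maximum flow = 37.
By max-flow min-cut, the minimum cut capacity equals the max flow.
In the residual graph, reachable from Hall: {Hall, C5, StairA, C2, C4, StairC}.
Min-cut edges: Hall→C1 (10), Hall→Exit (12), StairA→Exit (4), C2→Exit (7), StairC→Exit (4); capacity 10 + 12 + 4 + 7 + 4 = 37.

37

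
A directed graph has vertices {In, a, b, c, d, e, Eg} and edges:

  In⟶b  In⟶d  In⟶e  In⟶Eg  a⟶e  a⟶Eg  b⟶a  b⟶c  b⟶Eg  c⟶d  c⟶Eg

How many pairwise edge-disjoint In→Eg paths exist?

Assign every edge capacity 1; by Menger, the answer equals the max flow.
Path In→Eg (+1); total 1.
Path In→b→Eg (+1); total 2.
No residual In→Eg path; max flow = 2.
Certifying cut of size 2: {In→Eg, In→b}.

2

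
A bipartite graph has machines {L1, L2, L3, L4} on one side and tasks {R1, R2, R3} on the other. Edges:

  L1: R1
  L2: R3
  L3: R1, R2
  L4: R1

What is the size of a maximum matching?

Unit-capacity flow: source→left, listed edges, right→sink; max matching = max flow.
Augmenting path L1→R1 (+1); matched 1.
Augmenting path L2→R3 (+1); matched 2.
Augmenting path L3→R2 (+1); matched 3.
No augmenting path remains; maximum matching = 3.
König certificate: {L2, L3, R1} is a vertex cover of size 3 (every listed pair touches it), so no matching can be larger.

3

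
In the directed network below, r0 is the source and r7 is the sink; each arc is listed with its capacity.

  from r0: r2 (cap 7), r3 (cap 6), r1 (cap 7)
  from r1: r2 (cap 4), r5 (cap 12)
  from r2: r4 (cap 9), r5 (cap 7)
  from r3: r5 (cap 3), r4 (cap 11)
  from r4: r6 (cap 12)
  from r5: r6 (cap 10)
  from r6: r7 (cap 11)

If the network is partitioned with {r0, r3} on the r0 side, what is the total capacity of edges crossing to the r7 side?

Edges leaving {r0, r3}: r0→r1 (7), r0→r2 (7), r3→r4 (11), r3→r5 (3).
Cut capacity = 7 + 7 + 11 + 3 = 28.

28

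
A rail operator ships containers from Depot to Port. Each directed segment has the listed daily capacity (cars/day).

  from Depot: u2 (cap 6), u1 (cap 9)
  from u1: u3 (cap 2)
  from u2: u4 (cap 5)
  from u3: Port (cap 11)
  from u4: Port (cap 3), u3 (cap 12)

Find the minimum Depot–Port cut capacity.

Augment Depot→u1→u3→Port: bottleneck 2, flow now 2.
Augment Depot→u2→u4→Port: bottleneck 3, flow now 5.
Augment Depot→u2→u4→u3→Port: bottleneck 2, flow now 7.
No augmenting path remains; maximum flow = 7.
By max-flow min-cut, the minimum cut capacity equals the max flow.
In the residual graph, reachable from Depot: {Depot, u1, u2}.
Min-cut edges: u1→u3 (2), u2→u4 (5); capacity 2 + 5 = 7.

7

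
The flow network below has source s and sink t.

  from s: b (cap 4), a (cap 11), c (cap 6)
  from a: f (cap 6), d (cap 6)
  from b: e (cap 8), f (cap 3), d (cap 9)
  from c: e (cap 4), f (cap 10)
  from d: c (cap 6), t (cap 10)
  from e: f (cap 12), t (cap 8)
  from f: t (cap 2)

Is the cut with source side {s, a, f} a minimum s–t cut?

No — its capacity is 18, but the minimum cut has capacity 16.

Given cut capacity: 4 + 6 + 6 + 2 = 18.
Augment s→a→d→t: bottleneck 6, flow now 6.
Augment s→a→f→t: bottleneck 2, flow now 8.
Augment s→b→d→t: bottleneck 4, flow now 12.
Augment s→c→e→t: bottleneck 4, flow now 16.
No augmenting path remains; maximum flow = 16.
In the residual graph, reachable from s: {s, a, c, f}.
Min-cut edges: s→b (4), a→d (6), c→e (4), f→t (2); capacity 4 + 6 + 4 + 2 = 16.
Cut capacity 18 exceeds the max flow 16, so it is not minimum.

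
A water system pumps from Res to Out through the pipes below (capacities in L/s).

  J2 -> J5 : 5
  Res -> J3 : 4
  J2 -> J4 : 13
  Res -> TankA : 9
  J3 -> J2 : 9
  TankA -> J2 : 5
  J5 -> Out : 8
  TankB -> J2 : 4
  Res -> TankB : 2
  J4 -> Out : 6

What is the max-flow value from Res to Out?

Augment Res→TankB→J2→J5→Out: bottleneck 2, flow now 2.
Augment Res→J3→J2→J5→Out: bottleneck 3, flow now 5.
Augment Res→J3→J2→J4→Out: bottleneck 1, flow now 6.
Augment Res→TankA→J2→J4→Out: bottleneck 5, flow now 11.
No augmenting path remains; maximum flow = 11.
In the residual graph, reachable from Res: {Res, TankA}.
Min-cut edges: Res→TankB (2), Res→J3 (4), TankA→J2 (5); capacity 2 + 4 + 5 = 11.
This cut is saturated, so no flow can exceed 11.

11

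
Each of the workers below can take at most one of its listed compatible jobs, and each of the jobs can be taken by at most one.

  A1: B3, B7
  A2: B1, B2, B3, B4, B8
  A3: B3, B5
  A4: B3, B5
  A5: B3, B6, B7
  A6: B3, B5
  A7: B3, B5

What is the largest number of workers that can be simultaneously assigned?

Unit-capacity flow: source→left, listed edges, right→sink; max matching = max flow.
Augmenting path A1→B3 (+1); matched 1.
Augmenting path A2→B1 (+1); matched 2.
Augmenting path A3→B5 (+1); matched 3.
Augmenting path A5→B6 (+1); matched 4.
Augmenting path A4→B3→A1→B7 (+1); matched 5.
No augmenting path remains; maximum matching = 5.
König certificate: {A1, A2, A5, B3, B5} is a vertex cover of size 5 (every listed pair touches it), so no matching can be larger.

5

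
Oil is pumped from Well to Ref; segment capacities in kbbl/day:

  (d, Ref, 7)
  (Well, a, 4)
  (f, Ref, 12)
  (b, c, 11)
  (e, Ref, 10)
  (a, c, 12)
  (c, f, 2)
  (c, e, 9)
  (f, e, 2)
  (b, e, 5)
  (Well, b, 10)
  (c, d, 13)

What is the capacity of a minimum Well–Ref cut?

14

Augment Well→b→e→Ref: bottleneck 5, flow now 5.
Augment Well→a→c→d→Ref: bottleneck 4, flow now 9.
Augment Well→b→c→d→Ref: bottleneck 3, flow now 12.
Augment Well→b→c→e→Ref: bottleneck 2, flow now 14.
No augmenting path remains; maximum flow = 14.
By max-flow min-cut, the minimum cut capacity equals the max flow.
In the residual graph, reachable from Well: {Well}.
Min-cut edges: Well→a (4), Well→b (10); capacity 4 + 10 = 14.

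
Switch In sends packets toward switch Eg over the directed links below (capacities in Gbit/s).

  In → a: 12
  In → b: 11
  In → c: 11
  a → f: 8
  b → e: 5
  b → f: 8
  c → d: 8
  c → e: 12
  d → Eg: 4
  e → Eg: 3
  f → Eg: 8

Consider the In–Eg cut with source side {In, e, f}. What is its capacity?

45

Edges leaving {In, e, f}: In→a (12), In→b (11), In→c (11), e→Eg (3), f→Eg (8).
Cut capacity = 12 + 11 + 11 + 3 + 8 = 45.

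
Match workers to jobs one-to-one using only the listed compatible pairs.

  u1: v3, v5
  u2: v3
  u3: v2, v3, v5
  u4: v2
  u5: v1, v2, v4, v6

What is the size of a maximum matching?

Unit-capacity flow: source→left, listed edges, right→sink; max matching = max flow.
Augmenting path u1→v3 (+1); matched 1.
Augmenting path u3→v2 (+1); matched 2.
Augmenting path u5→v1 (+1); matched 3.
Augmenting path u2→v3→u1→v5 (+1); matched 4.
No augmenting path remains; maximum matching = 4.
König certificate: {u5, v2, v3, v5} is a vertex cover of size 4 (every listed pair touches it), so no matching can be larger.

4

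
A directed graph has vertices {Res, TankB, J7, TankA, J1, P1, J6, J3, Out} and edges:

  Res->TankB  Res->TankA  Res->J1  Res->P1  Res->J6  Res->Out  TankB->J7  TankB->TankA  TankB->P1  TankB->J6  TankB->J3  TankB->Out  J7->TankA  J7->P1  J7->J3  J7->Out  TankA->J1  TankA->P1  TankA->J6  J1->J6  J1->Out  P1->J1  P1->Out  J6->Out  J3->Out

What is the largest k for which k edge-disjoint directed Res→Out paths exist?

5

Assign every edge capacity 1; by Menger, the answer equals the max flow.
Path Res→Out (+1); total 1.
Path Res→TankB→Out (+1); total 2.
Path Res→J1→Out (+1); total 3.
Path Res→P1→Out (+1); total 4.
Path Res→J6→Out (+1); total 5.
No residual Res→Out path; max flow = 5.
Certifying cut of size 5: {J1→Out, J6→Out, P1→Out, Res→Out, Res→TankB}.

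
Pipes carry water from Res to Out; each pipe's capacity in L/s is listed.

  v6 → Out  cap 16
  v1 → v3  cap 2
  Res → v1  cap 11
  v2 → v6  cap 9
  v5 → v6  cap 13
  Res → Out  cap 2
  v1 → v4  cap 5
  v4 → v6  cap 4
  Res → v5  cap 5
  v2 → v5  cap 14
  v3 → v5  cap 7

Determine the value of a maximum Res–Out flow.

13

Augment Res→Out: bottleneck 2, flow now 2.
Augment Res→v5→v6→Out: bottleneck 5, flow now 7.
Augment Res→v1→v4→v6→Out: bottleneck 4, flow now 11.
Augment Res→v1→v3→v5→v6→Out: bottleneck 2, flow now 13.
No augmenting path remains; maximum flow = 13.
In the residual graph, reachable from Res: {Res, v1, v4}.
Min-cut edges: Res→v5 (5), Res→Out (2), v1→v3 (2), v4→v6 (4); capacity 5 + 2 + 2 + 4 = 13.
This cut is saturated, so no flow can exceed 13.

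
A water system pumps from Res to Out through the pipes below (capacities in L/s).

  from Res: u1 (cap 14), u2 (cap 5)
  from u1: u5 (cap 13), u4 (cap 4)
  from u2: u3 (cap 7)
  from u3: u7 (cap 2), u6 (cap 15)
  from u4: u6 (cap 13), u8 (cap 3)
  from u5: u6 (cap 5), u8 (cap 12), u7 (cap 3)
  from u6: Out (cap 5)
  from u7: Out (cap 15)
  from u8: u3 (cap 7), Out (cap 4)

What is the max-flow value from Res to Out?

Augment Res→u1→u4→u6→Out: bottleneck 4, flow now 4.
Augment Res→u1→u5→u6→Out: bottleneck 1, flow now 5.
Augment Res→u1→u5→u7→Out: bottleneck 3, flow now 8.
Augment Res→u1→u5→u8→Out: bottleneck 4, flow now 12.
Augment Res→u2→u3→u7→Out: bottleneck 2, flow now 14.
No augmenting path remains; maximum flow = 14.
In the residual graph, reachable from Res: {Res, u1, u2, u3, u4, u5, u6, u8}.
Min-cut edges: u3→u7 (2), u5→u7 (3), u6→Out (5), u8→Out (4); capacity 2 + 3 + 5 + 4 = 14.
This cut is saturated, so no flow can exceed 14.

14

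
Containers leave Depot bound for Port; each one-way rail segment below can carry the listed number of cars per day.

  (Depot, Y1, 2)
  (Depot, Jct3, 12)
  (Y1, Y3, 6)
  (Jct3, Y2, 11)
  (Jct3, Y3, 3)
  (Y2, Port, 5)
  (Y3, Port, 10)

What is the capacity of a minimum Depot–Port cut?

10

Augment Depot→Y1→Y3→Port: bottleneck 2, flow now 2.
Augment Depot→Jct3→Y2→Port: bottleneck 5, flow now 7.
Augment Depot→Jct3→Y3→Port: bottleneck 3, flow now 10.
No augmenting path remains; maximum flow = 10.
By max-flow min-cut, the minimum cut capacity equals the max flow.
In the residual graph, reachable from Depot: {Depot, Jct3, Y2}.
Min-cut edges: Depot→Y1 (2), Jct3→Y3 (3), Y2→Port (5); capacity 2 + 3 + 5 = 10.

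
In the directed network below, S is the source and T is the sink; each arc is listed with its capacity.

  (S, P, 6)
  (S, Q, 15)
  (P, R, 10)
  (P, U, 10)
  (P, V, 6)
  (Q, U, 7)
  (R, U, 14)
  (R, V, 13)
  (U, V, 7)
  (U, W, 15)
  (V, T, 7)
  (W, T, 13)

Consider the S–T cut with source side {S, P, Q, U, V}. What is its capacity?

Edges leaving {S, P, Q, U, V}: P→R (10), U→W (15), V→T (7).
Cut capacity = 10 + 15 + 7 = 32.

32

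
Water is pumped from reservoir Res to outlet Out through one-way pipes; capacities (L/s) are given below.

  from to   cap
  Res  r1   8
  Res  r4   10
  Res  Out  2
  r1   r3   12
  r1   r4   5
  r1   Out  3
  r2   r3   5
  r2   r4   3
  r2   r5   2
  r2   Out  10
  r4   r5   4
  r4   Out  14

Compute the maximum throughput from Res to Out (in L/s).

Augment Res→Out: bottleneck 2, flow now 2.
Augment Res→r1→Out: bottleneck 3, flow now 5.
Augment Res→r4→Out: bottleneck 10, flow now 15.
Augment Res→r1→r4→Out: bottleneck 4, flow now 19.
No augmenting path remains; maximum flow = 19.
In the residual graph, reachable from Res: {Res, r1, r3, r4, r5}.
Min-cut edges: Res→Out (2), r1→Out (3), r4→Out (14); capacity 2 + 3 + 14 = 19.
This cut is saturated, so no flow can exceed 19.

19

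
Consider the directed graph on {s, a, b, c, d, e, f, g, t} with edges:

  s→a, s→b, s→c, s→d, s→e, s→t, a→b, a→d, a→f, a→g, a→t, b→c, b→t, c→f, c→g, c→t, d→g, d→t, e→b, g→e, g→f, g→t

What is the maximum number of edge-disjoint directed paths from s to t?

6

Assign every edge capacity 1; by Menger, the answer equals the max flow.
Path s→t (+1); total 1.
Path s→a→t (+1); total 2.
Path s→b→t (+1); total 3.
Path s→c→t (+1); total 4.
Path s→d→t (+1); total 5.
Path s→e→b→c→g→t (+1); total 6.
No residual s→t path; max flow = 6.
Certifying cut of size 6: {s→a, s→b, s→c, s→d, s→e, s→t}.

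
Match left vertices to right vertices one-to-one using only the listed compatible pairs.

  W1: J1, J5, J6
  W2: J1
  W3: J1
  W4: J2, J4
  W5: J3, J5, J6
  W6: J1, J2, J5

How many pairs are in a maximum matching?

Unit-capacity flow: source→left, listed edges, right→sink; max matching = max flow.
Augmenting path W1→J1 (+1); matched 1.
Augmenting path W4→J2 (+1); matched 2.
Augmenting path W5→J3 (+1); matched 3.
Augmenting path W6→J5 (+1); matched 4.
Augmenting path W2→J1→W1→J6 (+1); matched 5.
No augmenting path remains; maximum matching = 5.
König certificate: {W1, W4, W5, W6, J1} is a vertex cover of size 5 (every listed pair touches it), so no matching can be larger.

5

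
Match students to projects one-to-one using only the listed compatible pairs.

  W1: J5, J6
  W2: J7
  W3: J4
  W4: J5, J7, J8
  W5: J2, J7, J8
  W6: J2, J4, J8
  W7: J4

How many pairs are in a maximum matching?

Unit-capacity flow: source→left, listed edges, right→sink; max matching = max flow.
Augmenting path W1→J5 (+1); matched 1.
Augmenting path W2→J7 (+1); matched 2.
Augmenting path W3→J4 (+1); matched 3.
Augmenting path W4→J8 (+1); matched 4.
Augmenting path W5→J2 (+1); matched 5.
Augmenting path W6→J8→W4→J5→W1→J6 (+1); matched 6.
No augmenting path remains; maximum matching = 6.
König certificate: {W1, W2, W4, W5, W6, J4} is a vertex cover of size 6 (every listed pair touches it), so no matching can be larger.

6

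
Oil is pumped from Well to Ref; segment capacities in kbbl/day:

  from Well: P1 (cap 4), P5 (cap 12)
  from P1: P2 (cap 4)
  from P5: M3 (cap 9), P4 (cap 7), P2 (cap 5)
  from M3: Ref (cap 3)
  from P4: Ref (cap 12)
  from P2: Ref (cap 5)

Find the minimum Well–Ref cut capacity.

15

Augment Well→P1→P2→Ref: bottleneck 4, flow now 4.
Augment Well→P5→M3→Ref: bottleneck 3, flow now 7.
Augment Well→P5→P4→Ref: bottleneck 7, flow now 14.
Augment Well→P5→P2→Ref: bottleneck 1, flow now 15.
No augmenting path remains; maximum flow = 15.
By max-flow min-cut, the minimum cut capacity equals the max flow.
In the residual graph, reachable from Well: {Well, P1, P5, M3, P2}.
Min-cut edges: P5→P4 (7), M3→Ref (3), P2→Ref (5); capacity 7 + 3 + 5 = 15.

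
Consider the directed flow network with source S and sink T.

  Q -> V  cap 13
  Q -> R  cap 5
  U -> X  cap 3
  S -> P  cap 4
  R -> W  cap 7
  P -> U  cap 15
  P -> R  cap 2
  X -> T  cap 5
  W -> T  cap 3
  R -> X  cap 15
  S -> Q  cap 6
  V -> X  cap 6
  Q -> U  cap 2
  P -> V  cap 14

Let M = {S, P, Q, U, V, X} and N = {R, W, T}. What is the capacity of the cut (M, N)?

12

Edges leaving {S, P, Q, U, V, X}: P→R (2), Q→R (5), X→T (5).
Cut capacity = 2 + 5 + 5 = 12.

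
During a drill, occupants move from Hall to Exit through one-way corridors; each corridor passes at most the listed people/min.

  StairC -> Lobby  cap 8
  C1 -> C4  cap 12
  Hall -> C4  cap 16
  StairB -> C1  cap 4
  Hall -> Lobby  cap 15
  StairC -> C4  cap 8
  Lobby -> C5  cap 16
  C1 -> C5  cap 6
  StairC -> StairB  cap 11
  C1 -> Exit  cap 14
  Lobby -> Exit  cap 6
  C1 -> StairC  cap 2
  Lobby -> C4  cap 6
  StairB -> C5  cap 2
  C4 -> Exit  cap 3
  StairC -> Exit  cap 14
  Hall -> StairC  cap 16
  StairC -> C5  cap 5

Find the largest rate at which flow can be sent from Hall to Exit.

Augment Hall→StairC→Exit: bottleneck 14, flow now 14.
Augment Hall→Lobby→Exit: bottleneck 6, flow now 20.
Augment Hall→C4→Exit: bottleneck 3, flow now 23.
Augment Hall→StairC→StairB→C1→Exit: bottleneck 2, flow now 25.
No augmenting path remains; maximum flow = 25.
In the residual graph, reachable from Hall: {Hall, Lobby, C4, C5}.
Min-cut edges: Hall→StairC (16), Lobby→Exit (6), C4→Exit (3); capacity 16 + 6 + 3 = 25.
This cut is saturated, so no flow can exceed 25.

25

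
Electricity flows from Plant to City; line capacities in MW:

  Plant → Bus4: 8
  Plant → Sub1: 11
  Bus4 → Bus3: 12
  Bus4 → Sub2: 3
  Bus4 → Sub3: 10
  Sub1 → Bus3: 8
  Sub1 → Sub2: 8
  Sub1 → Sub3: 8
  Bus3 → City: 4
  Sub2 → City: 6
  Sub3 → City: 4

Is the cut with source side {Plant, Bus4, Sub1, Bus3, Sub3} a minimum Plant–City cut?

No — its capacity is 19, but the minimum cut has capacity 14.

Given cut capacity: 3 + 8 + 4 + 4 = 19.
Augment Plant→Bus4→Bus3→City: bottleneck 4, flow now 4.
Augment Plant→Bus4→Sub2→City: bottleneck 3, flow now 7.
Augment Plant→Bus4→Sub3→City: bottleneck 1, flow now 8.
Augment Plant→Sub1→Sub2→City: bottleneck 3, flow now 11.
Augment Plant→Sub1→Sub3→City: bottleneck 3, flow now 14.
No augmenting path remains; maximum flow = 14.
In the residual graph, reachable from Plant: {Plant, Bus4, Sub1, Bus3, Sub2, Sub3}.
Min-cut edges: Bus3→City (4), Sub2→City (6), Sub3→City (4); capacity 4 + 6 + 4 = 14.
Cut capacity 19 exceeds the max flow 14, so it is not minimum.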